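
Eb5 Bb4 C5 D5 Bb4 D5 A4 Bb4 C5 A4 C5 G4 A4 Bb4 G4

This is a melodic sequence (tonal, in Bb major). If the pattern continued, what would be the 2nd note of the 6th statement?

The unit is 5 notes. Position-2 pitches of the 3 shown cells: Bb4, A4, G4.
Carrying that down a 2nd forward: F4 → Eb4 → D4.

D4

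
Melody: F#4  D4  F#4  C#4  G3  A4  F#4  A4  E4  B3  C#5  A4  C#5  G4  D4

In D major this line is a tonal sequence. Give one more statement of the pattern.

E5 C#5 E5 B4 F#4

The 5-note cells begin on F#4, A4, C#5 — each up a 3rd from the last.
From E5 the diatonic shape gives E5 C#5 E5 B4 F#4.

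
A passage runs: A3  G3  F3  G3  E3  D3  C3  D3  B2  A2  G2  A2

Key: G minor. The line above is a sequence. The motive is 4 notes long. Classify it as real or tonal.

real

Each cell has the same semitone pattern (-2, -2, 2) — intervals are preserved exactly.
And E3 lies outside G minor, so the sequence is real rather than tonal.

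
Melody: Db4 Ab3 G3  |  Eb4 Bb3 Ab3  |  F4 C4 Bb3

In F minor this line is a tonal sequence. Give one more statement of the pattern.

G4 Db4 C4

Taking 3-note groups, the heads are Db4, Eb4, F4: the pattern moves up a 2nd.
So cell 4 is G4 Db4 C4.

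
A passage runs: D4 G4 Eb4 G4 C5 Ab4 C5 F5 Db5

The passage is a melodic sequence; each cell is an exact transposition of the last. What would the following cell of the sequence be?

The 3-note cells begin on D4, G4, C5 — each up a 4th from the last.
So cell 4 is F5 Bb5 Gb5.

F5 Bb5 Gb5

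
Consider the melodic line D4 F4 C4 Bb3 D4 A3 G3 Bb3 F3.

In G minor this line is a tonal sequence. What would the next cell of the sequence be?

Eb3 G3 D3

Unit = 3 notes; the statements start on D4, Bb3, G3, moving down a 3rd each time.
From Eb3 the diatonic shape gives Eb3 G3 D3.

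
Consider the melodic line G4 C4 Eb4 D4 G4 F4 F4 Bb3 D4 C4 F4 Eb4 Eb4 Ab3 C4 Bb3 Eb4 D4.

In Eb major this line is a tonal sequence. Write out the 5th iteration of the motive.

The 6-note cells begin on G4, F4, Eb4 — each down a 2nd from the last.
Extending down a 2nd: D4 → C4.
From C4 the diatonic shape gives C4 F3 Ab3 G3 C4 Bb3.

C4 F3 Ab3 G3 C4 Bb3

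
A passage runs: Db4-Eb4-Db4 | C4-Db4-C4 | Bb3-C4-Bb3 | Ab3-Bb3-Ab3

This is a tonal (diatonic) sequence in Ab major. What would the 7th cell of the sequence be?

With a 3-note motive the entries are Db4, C4, Bb3, Ab3, each down a 2nd from the previous.
Carrying on: G3 → F3 → Eb3.
From Eb3 the diatonic shape gives Eb3 F3 Eb3.

Eb3 F3 Eb3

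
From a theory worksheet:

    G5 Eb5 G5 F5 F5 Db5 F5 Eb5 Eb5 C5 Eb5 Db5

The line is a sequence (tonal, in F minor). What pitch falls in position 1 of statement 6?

Bb4

The unit is 4 notes. Position-1 pitches of the 3 shown cells: G5, F5, Eb5.
Carrying that down a 2nd forward: Db5 → C5 → Bb4.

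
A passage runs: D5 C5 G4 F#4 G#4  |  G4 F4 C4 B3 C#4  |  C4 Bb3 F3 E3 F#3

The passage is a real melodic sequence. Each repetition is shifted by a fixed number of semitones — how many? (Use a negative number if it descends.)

-7

The 5-note cells begin on D5, G4, C4 — each down a 5th from the last.
D5→G4 is 67 − 74 = -7 semitones.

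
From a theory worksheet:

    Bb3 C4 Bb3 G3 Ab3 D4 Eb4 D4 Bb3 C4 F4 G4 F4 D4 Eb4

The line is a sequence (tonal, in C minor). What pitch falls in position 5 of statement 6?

With 5-note cells, note 5 of each statement runs Ab3, C4, Eb4.
Each moves up a 3rd. Continuing: G4 → Bb4 → D5.

D5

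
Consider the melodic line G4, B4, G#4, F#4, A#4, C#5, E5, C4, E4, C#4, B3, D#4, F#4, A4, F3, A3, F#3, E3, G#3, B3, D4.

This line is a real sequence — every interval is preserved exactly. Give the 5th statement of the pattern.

Eb2 G2 E2 D2 F#2 A2 C3

The 7-note cells begin on G4, C4, F3 — each down a 5th from the last.
Continuing the starts: Bb2 → Eb2.
So cell 5 is Eb2 G2 E2 D2 F#2 A2 C3.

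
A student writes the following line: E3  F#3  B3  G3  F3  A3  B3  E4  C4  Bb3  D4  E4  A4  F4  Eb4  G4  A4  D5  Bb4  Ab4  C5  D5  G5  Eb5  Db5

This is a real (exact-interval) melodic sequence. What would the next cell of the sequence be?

Taking 5-note groups, the heads are E3, A3, D4, G4, C5: the pattern moves up a 4th.
From F5 the exact shape gives F5 G5 C6 Ab5 Gb5.

F5 G5 C6 Ab5 Gb5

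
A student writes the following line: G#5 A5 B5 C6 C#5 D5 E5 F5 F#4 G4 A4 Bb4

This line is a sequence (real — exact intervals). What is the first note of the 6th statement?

A2

Taking 4-note groups, the heads are G#5, C#5, F#4: the pattern moves down a 5th.
Continuing: B3 → E3 → A2. Statement 6 starts on A2.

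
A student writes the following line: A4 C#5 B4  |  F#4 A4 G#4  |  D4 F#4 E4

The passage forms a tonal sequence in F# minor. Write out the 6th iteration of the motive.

E3 G#3 F#3

Taking 3-note groups, the heads are A4, F#4, D4: the pattern moves down a 3rd.
Extending down a 3rd: B3 → G#3 → E3.
Statement 6 starts on E3 and keeps the same diatonic contour: E3 G#3 F#3.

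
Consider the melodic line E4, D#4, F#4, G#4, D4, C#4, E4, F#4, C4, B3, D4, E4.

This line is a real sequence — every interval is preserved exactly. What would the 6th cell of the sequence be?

Gb3 F3 Ab3 Bb3

Taking 4-note groups, the heads are E4, D4, C4: the pattern moves down a 2nd.
Extending down a 2nd: Bb3 → Ab3 → Gb3.
So cell 6 is Gb3 F3 Ab3 Bb3.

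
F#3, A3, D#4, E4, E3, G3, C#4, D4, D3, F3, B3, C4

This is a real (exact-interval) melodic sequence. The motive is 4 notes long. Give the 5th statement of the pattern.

Bb2 Db3 G3 Ab3

Taking 4-note groups, the heads are F#3, E3, D3: the pattern moves down a 2nd.
Continuing the starts: C3 → Bb2.
Statement 5 starts on Bb2 and keeps the same exact contour: Bb2 Db3 G3 Ab3.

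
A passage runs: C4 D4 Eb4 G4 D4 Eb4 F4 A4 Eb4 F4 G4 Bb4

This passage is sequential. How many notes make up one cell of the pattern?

4

12 notes total. Splitting into 3 groups of 4:
C4 D4 Eb4 G4 | D4 Eb4 F4 A4 | Eb4 F4 G4 Bb4
That's a consistent up a 2nd shift per cell, and no other grouping gives one.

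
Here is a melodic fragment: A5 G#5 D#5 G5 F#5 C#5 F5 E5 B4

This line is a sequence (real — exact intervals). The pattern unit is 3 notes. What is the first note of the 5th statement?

Unit = 3 notes; the statements start on A5, G5, F5, moving down a 2nd each time.
Extending the heads down a 2nd: Eb5 → Db5.

Db5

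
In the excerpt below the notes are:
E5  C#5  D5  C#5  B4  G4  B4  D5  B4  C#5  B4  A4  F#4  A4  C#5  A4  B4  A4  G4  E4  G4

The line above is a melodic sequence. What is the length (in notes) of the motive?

7

There are 21 notes; a 7-note unit gives 3 cells:
E5 C#5 D5 C#5 B4 G4 B4 | D5 B4 C#5 B4 A4 F#4 A4 | C#5 A4 B4 A4 G4 E4 G4
Each cell is the previous one down a 2nd — so the unit is 7 notes.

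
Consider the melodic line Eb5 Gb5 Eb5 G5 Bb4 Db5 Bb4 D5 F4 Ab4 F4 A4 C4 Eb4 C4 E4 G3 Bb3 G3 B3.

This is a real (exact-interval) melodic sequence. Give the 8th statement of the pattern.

E2 G2 E2 G#2

Unit = 4 notes; the statements start on Eb5, Bb4, F4, C4, G3, moving down a 4th each time.
Extending down a 4th: D3 → A2 → E2.
From E2 the exact shape gives E2 G2 E2 G#2.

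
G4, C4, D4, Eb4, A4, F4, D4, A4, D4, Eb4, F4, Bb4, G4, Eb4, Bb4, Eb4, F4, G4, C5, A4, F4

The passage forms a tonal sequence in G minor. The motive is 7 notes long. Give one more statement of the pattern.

The 7-note cells begin on G4, A4, Bb4 — each up a 2nd from the last.
Statement 4 starts on C5 and keeps the same diatonic contour: C5 F4 G4 A4 D5 Bb4 G4.

C5 F4 G4 A4 D5 Bb4 G4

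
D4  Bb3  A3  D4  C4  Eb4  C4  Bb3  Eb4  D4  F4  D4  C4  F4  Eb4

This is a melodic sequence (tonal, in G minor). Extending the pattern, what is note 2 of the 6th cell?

With 5-note cells, note 2 of each statement runs Bb3, C4, D4.
Carrying that up a 2nd forward: Eb4 → F4 → G4.

G4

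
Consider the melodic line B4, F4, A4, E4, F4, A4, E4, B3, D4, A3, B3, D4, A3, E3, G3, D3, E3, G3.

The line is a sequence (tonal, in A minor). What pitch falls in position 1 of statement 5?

The unit is 6 notes. Position-1 pitches of the 3 shown cells: B4, E4, A3.
Carrying that down a 5th forward: D3 → G2.

G2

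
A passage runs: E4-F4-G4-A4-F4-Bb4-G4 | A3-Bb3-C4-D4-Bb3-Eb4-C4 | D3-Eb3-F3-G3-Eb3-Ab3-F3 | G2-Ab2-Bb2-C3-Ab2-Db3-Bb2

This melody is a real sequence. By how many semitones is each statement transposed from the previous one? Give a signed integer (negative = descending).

With a 7-note motive the entries are E4, A3, D3, G2, each down a 5th from the previous.
E4→A3 is 57 − 64 = -7 semitones.

-7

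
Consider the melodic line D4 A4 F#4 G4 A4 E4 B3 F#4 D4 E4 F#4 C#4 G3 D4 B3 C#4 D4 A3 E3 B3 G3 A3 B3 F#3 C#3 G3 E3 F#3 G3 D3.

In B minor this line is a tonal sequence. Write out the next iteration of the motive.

A2 E3 C#3 D3 E3 B2

Taking 6-note groups, the heads are D4, B3, G3, E3, C#3: the pattern moves down a 3rd.
So cell 6 is A2 E3 C#3 D3 E3 B2.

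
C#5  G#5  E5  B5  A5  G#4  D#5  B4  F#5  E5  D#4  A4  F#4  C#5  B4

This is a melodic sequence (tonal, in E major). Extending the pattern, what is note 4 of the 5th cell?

D#4

With 5-note cells, note 4 of each statement runs B5, F#5, C#5.
Carrying that down a 4th forward: G#4 → D#4.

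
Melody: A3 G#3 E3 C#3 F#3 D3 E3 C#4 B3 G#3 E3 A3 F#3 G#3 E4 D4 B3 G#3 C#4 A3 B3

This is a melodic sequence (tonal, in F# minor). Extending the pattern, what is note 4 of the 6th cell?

Grouping in 7s, the 4th note of each cell is C#3, E3, G#3.
Extending up a 3rd: B3 → D4 → F#4.

F#4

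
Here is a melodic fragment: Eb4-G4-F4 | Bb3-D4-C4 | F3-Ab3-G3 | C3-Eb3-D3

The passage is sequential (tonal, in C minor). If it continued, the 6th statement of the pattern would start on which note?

D2

With a 3-note motive the entries are Eb4, Bb3, F3, C3, each down a 4th from the previous.
Extending the heads down a 4th: G2 → D2.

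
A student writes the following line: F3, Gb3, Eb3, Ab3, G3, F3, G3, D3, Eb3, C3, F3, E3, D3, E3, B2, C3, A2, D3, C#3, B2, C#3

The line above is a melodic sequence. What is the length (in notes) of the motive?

There are 21 notes; a 7-note unit gives 3 cells:
F3 Gb3 Eb3 Ab3 G3 F3 G3 | D3 Eb3 C3 F3 E3 D3 E3 | B2 C3 A2 D3 C#3 B2 C#3
Every group is a transposition down a 3rd of the one before; no shorter unit works.

7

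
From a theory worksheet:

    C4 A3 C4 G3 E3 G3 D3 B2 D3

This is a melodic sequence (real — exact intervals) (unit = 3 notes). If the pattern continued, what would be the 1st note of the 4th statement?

A2

With 3-note cells, note 1 of each statement runs C4, G3, D3.
Each moves down a 4th; the next is A2.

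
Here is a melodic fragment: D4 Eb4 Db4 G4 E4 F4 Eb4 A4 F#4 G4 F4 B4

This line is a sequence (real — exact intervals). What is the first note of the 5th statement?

A#4

Unit = 4 notes; the statements start on D4, E4, F#4, moving up a 2nd each time.
Continuing: G#4 → A#4. Statement 5 starts on A#4.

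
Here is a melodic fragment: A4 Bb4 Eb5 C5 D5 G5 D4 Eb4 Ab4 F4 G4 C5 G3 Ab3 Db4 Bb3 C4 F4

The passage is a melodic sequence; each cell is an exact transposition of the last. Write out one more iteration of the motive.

C3 Db3 Gb3 Eb3 F3 Bb3

Taking 6-note groups, the heads are A4, D4, G3: the pattern moves down a 5th.
Statement 4 starts on C3 and keeps the same exact contour: C3 Db3 Gb3 Eb3 F3 Bb3.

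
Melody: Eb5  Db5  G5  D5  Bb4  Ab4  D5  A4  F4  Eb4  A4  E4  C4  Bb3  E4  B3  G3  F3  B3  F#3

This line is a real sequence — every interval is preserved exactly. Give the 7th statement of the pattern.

Unit = 4 notes; the statements start on Eb5, Bb4, F4, C4, G3, moving down a 4th each time.
Extending down a 4th: D3 → A2.
So cell 7 is A2 G2 C#3 G#2.

A2 G2 C#3 G#2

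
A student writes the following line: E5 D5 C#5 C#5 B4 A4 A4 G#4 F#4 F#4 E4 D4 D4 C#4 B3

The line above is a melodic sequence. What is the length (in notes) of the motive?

3

15 notes total. Splitting into 5 groups of 3:
E5 D5 C#5 | C#5 B4 A4 | A4 G#4 F#4 | F#4 E4 D4 | D4 C#4 B3
That's a consistent down a 3rd shift per cell, and no other grouping gives one.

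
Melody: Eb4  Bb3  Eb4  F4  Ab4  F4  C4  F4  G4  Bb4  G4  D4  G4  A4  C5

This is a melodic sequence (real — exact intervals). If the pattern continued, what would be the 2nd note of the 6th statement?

G#4

With 5-note cells, note 2 of each statement runs Bb3, C4, D4.
Carrying that up a 2nd forward: E4 → F#4 → G#4.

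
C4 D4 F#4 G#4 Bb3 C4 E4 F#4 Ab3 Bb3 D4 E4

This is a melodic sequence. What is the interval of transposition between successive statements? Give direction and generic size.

The 4-note cells begin on C4, Bb3, Ab3 — each down a 2nd from the last.
From C4 to Bb3: down a 2nd.

down a 2nd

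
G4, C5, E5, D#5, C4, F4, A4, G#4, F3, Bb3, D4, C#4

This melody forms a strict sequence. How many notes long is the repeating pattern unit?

Try groups of 4 (3 cells in 12 notes):
G4 C5 E5 D#5 | C4 F4 A4 G#4 | F3 Bb3 D4 C#4
Every group is a transposition down a 5th of the one before; no shorter unit works.

4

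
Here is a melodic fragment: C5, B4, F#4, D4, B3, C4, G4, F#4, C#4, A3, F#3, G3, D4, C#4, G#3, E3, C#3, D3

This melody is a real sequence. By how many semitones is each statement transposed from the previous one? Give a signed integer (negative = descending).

-5

Taking 6-note groups, the heads are C5, G4, D4: the pattern moves down a 4th.
C5→G4 is 67 − 72 = -5 semitones.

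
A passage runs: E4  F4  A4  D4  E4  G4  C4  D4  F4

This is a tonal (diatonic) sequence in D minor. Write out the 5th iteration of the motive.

Unit = 3 notes; the statements start on E4, D4, C4, moving down a 2nd each time.
Continuing the starts: Bb3 → A3.
From A3 the diatonic shape gives A3 Bb3 D4.

A3 Bb3 D4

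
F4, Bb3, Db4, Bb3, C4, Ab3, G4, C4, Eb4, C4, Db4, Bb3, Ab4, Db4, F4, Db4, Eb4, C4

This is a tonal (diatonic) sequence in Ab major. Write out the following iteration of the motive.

Taking 6-note groups, the heads are F4, G4, Ab4: the pattern moves up a 2nd.
So cell 4 is Bb4 Eb4 G4 Eb4 F4 Db4.

Bb4 Eb4 G4 Eb4 F4 Db4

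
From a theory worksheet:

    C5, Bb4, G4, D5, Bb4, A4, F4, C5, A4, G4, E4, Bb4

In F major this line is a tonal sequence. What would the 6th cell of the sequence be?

E4 D4 Bb3 F4

The 4-note cells begin on C5, Bb4, A4 — each down a 2nd from the last.
Carrying on: G4 → F4 → E4.
Statement 6 starts on E4 and keeps the same diatonic contour: E4 D4 Bb3 F4.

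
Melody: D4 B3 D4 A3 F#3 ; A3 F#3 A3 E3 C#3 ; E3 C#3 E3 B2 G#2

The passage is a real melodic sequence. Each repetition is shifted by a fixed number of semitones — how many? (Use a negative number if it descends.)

-5

With a 5-note motive the entries are D4, A3, E3, each down a 4th from the previous.
Counting half-steps from D4 to A3: -5.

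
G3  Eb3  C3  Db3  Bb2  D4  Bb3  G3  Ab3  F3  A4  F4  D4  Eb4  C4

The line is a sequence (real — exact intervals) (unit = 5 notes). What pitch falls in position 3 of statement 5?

The unit is 5 notes. Position-3 pitches of the 3 shown cells: C3, G3, D4.
Carrying that up a 5th forward: A4 → E5.

E5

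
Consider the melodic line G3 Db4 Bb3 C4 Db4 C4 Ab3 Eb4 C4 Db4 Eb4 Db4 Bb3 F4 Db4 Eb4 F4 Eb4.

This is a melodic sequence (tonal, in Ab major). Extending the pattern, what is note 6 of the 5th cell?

With 6-note cells, note 6 of each statement runs C4, Db4, Eb4.
Extending up a 2nd: F4 → G4.

G4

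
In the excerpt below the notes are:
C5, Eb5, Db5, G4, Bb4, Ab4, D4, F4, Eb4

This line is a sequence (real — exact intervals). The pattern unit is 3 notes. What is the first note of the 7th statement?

The 3-note cells begin on C5, G4, D4 — each down a 4th from the last.
Extending the heads down a 4th: A3 → E3 → B2 → F#2.

F#2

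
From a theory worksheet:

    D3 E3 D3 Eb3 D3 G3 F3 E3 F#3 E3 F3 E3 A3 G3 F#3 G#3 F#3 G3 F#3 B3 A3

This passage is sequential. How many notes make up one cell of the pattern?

21 notes total. Splitting into 3 groups of 7:
D3 E3 D3 Eb3 D3 G3 F3 | E3 F#3 E3 F3 E3 A3 G3 | F#3 G#3 F#3 G3 F#3 B3 A3
Every group is a transposition up a 2nd of the one before; no shorter unit works.

7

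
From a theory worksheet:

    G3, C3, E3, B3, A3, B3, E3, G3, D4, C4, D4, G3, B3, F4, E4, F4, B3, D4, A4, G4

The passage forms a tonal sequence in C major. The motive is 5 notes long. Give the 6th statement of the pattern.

C5 F4 A4 E5 D5

The 5-note cells begin on G3, B3, D4, F4 — each up a 3rd from the last.
Continuing the starts: A4 → C5.
From C5 the diatonic shape gives C5 F4 A4 E5 D5.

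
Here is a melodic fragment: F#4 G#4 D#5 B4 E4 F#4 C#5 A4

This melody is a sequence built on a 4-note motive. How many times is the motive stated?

8 notes in groups of 4 gives 8/4 = 2 statements.
Starts: F#4, E4 — each down a 2nd.

2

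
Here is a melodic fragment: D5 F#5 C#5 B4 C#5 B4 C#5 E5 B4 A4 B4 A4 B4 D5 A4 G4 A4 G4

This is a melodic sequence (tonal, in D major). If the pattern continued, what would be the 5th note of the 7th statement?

D4

Grouping in 6s, the 5th note of each cell is C#5, B4, A4.
Carrying that down a 2nd forward: G4 → F#4 → E4 → D4.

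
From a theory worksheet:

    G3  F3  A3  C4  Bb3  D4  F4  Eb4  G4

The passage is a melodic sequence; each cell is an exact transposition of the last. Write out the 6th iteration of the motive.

Ab5 Gb5 Bb5

Unit = 3 notes; the statements start on G3, C4, F4, moving up a 4th each time.
Continuing the starts: Bb4 → Eb5 → Ab5.
Statement 6 starts on Ab5 and keeps the same exact contour: Ab5 Gb5 Bb5.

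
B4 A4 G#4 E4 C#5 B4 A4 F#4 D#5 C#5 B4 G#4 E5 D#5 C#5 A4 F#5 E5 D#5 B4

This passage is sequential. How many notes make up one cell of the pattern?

4

Try groups of 4 (5 cells in 20 notes):
B4 A4 G#4 E4 | C#5 B4 A4 F#4 | D#5 C#5 B4 G#4 | E5 D#5 C#5 A4 | F#5 E5 D#5 B4
Each cell is the previous one up a 2nd — so the unit is 4 notes.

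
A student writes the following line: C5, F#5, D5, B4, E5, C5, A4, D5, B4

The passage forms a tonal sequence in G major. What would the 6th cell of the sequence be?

Unit = 3 notes; the statements start on C5, B4, A4, moving down a 2nd each time.
Carrying on: G4 → F#4 → E4.
Statement 6 starts on E4 and keeps the same diatonic contour: E4 A4 F#4.

E4 A4 F#4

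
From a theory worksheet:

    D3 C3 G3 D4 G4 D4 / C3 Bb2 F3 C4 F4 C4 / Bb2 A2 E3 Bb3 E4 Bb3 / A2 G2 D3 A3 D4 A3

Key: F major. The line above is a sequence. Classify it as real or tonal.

Every note is diatonic to F major.
Cell 1 has -2 semitones from note 1 to 2, but cell 3 has -1 — the interval quality changes while the contour stays the same, which is the hallmark of a tonal sequence.

tonal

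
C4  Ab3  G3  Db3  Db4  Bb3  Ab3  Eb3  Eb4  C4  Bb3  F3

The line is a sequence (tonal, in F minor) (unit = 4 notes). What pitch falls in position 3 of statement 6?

Eb4

With 4-note cells, note 3 of each statement runs G3, Ab3, Bb3.
Carrying that up a 2nd forward: C4 → Db4 → Eb4.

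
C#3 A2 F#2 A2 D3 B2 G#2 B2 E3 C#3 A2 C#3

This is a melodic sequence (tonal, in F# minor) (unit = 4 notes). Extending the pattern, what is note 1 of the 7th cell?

With 4-note cells, note 1 of each statement runs C#3, D3, E3.
Carrying that up a 2nd forward: F#3 → G#3 → A3 → B3.

B3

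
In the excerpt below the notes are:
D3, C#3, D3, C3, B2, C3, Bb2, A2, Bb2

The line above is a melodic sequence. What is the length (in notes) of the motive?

3

9 notes total. Splitting into 3 groups of 3:
D3 C#3 D3 | C3 B2 C3 | Bb2 A2 Bb2
That's a consistent down a 2nd shift per cell, and no other grouping gives one.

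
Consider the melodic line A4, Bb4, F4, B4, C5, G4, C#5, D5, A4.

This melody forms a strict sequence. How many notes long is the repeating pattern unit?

9 notes total. Splitting into 3 groups of 3:
A4 Bb4 F4 | B4 C5 G4 | C#5 D5 A4
Each cell is the previous one up a 2nd — so the unit is 3 notes.

3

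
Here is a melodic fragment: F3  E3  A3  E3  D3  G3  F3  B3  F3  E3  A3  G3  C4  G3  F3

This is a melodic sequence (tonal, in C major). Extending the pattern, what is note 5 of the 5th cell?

A3

Grouping in 5s, the 5th note of each cell is D3, E3, F3.
Carrying that up a 2nd forward: G3 → A3.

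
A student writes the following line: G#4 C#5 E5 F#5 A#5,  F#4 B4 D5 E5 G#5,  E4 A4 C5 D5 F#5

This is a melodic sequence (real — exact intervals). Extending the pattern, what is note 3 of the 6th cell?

Gb4

Grouping in 5s, the 3rd note of each cell is E5, D5, C5.
Carrying that down a 2nd forward: Bb4 → Ab4 → Gb4.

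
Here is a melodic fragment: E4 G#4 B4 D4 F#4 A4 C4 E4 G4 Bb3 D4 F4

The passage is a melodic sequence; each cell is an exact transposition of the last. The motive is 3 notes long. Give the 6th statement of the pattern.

The 3-note cells begin on E4, D4, C4, Bb3 — each down a 2nd from the last.
Extending down a 2nd: Ab3 → Gb3.
Statement 6 starts on Gb3 and keeps the same exact contour: Gb3 Bb3 Db4.

Gb3 Bb3 Db4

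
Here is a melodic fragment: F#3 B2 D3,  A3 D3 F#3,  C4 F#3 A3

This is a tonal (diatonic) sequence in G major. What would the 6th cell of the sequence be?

B4 E4 G4

Unit = 3 notes; the statements start on F#3, A3, C4, moving up a 3rd each time.
Continuing the starts: E4 → G4 → B4.
Statement 6 starts on B4 and keeps the same diatonic contour: B4 E4 G4.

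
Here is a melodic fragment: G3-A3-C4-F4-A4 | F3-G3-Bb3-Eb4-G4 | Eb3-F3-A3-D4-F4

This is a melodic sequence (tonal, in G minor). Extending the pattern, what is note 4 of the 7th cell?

G3

Grouping in 5s, the 4th note of each cell is F4, Eb4, D4.
Each moves down a 2nd. Continuing: C4 → Bb3 → A3 → G3.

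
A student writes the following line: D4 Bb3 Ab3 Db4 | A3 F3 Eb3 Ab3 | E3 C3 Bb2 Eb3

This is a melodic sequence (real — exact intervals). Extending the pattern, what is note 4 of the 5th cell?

F2

Grouping in 4s, the 4th note of each cell is Db4, Ab3, Eb3.
Carrying that down a 4th forward: Bb2 → F2.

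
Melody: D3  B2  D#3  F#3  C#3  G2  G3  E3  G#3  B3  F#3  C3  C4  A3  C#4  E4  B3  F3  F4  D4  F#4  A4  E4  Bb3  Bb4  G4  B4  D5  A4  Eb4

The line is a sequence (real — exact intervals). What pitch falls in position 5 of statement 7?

G5

Grouping in 6s, the 5th note of each cell is C#3, F#3, B3, E4, A4.
Each moves up a 4th. Continuing: D5 → G5.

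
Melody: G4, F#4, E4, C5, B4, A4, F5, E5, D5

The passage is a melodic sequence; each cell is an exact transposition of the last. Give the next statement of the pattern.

The 3-note cells begin on G4, C5, F5 — each up a 4th from the last.
So cell 4 is Bb5 A5 G5.

Bb5 A5 G5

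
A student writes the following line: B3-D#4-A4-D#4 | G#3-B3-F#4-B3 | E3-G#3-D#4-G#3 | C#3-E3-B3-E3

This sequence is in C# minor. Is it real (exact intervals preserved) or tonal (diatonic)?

Every note is diatonic to C# minor.
Cell 1 has +4 semitones from note 1 to 2, but cell 2 has +3 — the interval quality changes while the contour stays the same, which is the hallmark of a tonal sequence.

tonal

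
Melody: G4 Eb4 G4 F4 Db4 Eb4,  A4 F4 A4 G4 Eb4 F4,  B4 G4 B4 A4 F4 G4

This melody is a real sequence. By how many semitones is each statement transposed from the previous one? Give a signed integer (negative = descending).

With a 6-note motive the entries are G4, A4, B4, each up a 2nd from the previous.
Counting half-steps from G4 to A4: 2.

2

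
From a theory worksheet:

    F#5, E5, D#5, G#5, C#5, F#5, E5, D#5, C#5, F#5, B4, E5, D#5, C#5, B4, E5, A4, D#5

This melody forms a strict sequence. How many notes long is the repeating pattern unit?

There are 18 notes; a 6-note unit gives 3 cells:
F#5 E5 D#5 G#5 C#5 F#5 | E5 D#5 C#5 F#5 B4 E5 | D#5 C#5 B4 E5 A4 D#5
That's a consistent down a 2nd shift per cell, and no other grouping gives one.

6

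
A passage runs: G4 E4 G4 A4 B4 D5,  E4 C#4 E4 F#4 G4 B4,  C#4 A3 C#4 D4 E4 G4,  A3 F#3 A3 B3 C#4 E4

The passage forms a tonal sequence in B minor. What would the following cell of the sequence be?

Taking 6-note groups, the heads are G4, E4, C#4, A3: the pattern moves down a 3rd.
From F#3 the diatonic shape gives F#3 D3 F#3 G3 A3 C#4.

F#3 D3 F#3 G3 A3 C#4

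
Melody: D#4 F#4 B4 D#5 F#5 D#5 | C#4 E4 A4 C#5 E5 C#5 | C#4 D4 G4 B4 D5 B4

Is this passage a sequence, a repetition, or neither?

Note 1 of cell 3 is C#4; if this were a sequence it would be B3. No unit length gives a consistent transposition pattern.

neither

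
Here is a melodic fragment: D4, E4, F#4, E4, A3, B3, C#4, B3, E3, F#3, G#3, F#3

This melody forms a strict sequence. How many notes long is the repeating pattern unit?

12 notes total. Splitting into 3 groups of 4:
D4 E4 F#4 E4 | A3 B3 C#4 B3 | E3 F#3 G#3 F#3
Every group is a transposition down a 4th of the one before; no shorter unit works.

4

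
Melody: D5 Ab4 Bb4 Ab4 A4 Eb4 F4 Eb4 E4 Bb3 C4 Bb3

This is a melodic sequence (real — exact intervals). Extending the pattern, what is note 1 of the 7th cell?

The unit is 4 notes. Position-1 pitches of the 3 shown cells: D5, A4, E4.
Each moves down a 4th. Continuing: B3 → F#3 → C#3 → G#2.

G#2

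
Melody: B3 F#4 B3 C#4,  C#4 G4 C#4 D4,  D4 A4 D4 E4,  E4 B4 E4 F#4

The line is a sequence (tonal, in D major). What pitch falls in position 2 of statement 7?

E5

With 4-note cells, note 2 of each statement runs F#4, G4, A4, B4.
Carrying that up a 2nd forward: C#5 → D5 → E5.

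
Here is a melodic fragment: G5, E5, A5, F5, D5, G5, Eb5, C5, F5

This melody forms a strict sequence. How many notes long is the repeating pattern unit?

9 notes total. Splitting into 3 groups of 3:
G5 E5 A5 | F5 D5 G5 | Eb5 C5 F5
Every group is a transposition down a 2nd of the one before; no shorter unit works.

3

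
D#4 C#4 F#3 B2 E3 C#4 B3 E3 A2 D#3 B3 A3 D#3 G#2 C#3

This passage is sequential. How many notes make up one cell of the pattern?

15 notes total. Splitting into 3 groups of 5:
D#4 C#4 F#3 B2 E3 | C#4 B3 E3 A2 D#3 | B3 A3 D#3 G#2 C#3
Each cell is the previous one down a 2nd — so the unit is 5 notes.

5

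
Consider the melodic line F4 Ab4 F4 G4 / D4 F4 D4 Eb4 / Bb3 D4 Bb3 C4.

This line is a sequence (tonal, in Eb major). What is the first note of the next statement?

The 4-note cells begin on F4, D4, Bb3 — each down a 3rd from the last.
One more step down a 3rd gives G3.

G3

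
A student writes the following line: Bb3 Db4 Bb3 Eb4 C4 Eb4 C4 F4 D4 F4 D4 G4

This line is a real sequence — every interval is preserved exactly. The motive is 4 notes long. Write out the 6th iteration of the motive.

G#4 B4 G#4 C#5

The 4-note cells begin on Bb3, C4, D4 — each up a 2nd from the last.
Extending up a 2nd: E4 → F#4 → G#4.
From G#4 the exact shape gives G#4 B4 G#4 C#5.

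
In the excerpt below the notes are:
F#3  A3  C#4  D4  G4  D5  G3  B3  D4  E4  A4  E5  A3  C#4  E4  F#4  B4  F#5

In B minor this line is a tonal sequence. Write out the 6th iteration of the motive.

The 6-note cells begin on F#3, G3, A3 — each up a 2nd from the last.
Continuing the starts: B3 → C#4 → D4.
From D4 the diatonic shape gives D4 F#4 A4 B4 E5 B5.

D4 F#4 A4 B4 E5 B5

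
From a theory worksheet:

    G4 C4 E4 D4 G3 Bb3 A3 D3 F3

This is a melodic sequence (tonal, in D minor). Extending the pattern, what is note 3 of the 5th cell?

Grouping in 3s, the 3rd note of each cell is E4, Bb3, F3.
Each moves down a 4th. Continuing: C3 → G2.

G2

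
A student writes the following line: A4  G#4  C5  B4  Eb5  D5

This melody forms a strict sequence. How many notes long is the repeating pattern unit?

2

There are 6 notes; a 2-note unit gives 3 cells:
A4 G#4 | C5 B4 | Eb5 D5
That's a consistent up a 3rd shift per cell, and no other grouping gives one.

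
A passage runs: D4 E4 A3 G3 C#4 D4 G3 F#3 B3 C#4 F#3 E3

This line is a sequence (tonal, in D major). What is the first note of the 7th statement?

Taking 4-note groups, the heads are D4, C#4, B3: the pattern moves down a 2nd.
Continuing: A3 → G3 → F#3 → E3. Statement 7 starts on E3.

E3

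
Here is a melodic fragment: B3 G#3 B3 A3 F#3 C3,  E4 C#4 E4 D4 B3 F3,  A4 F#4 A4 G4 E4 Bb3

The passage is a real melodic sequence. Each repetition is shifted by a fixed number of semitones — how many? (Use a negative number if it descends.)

Taking 6-note groups, the heads are B3, E4, A4: the pattern moves up a 4th.
Counting half-steps from B3 to E4: 5.

5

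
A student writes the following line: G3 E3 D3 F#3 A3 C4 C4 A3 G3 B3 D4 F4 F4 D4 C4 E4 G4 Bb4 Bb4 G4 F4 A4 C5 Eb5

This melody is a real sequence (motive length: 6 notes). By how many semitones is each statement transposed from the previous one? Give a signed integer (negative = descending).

5

The 6-note cells begin on G3, C4, F4, Bb4 — each up a 4th from the last.
Counting half-steps from G3 to C4: 5.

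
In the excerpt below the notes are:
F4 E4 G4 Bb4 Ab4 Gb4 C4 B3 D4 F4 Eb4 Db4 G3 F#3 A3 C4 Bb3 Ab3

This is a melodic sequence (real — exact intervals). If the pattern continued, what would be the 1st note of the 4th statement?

With 6-note cells, note 1 of each statement runs F4, C4, G3.
From G3, down a 4th gives D3.

D3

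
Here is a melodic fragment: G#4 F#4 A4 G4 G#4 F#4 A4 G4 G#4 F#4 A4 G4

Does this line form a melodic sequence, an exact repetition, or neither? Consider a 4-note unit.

Each 4-note cell is identical (G#4 F#4 A4 G4), restated at the same pitch.

repetition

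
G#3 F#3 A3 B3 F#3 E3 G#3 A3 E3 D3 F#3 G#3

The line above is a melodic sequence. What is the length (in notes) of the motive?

12 notes total. Splitting into 3 groups of 4:
G#3 F#3 A3 B3 | F#3 E3 G#3 A3 | E3 D3 F#3 G#3
Each cell is the previous one down a 2nd — so the unit is 4 notes.

4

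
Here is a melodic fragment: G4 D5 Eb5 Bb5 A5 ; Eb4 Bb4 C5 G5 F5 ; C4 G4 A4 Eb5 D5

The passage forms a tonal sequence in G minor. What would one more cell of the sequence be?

A3 Eb4 F4 C5 Bb4

Taking 5-note groups, the heads are G4, Eb4, C4: the pattern moves down a 3rd.
Statement 4 starts on A3 and keeps the same diatonic contour: A3 Eb4 F4 C5 Bb4.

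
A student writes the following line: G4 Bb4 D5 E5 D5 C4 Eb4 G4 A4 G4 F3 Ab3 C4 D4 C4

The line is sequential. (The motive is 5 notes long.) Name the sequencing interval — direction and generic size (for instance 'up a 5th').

down a 5th

Taking 5-note groups, the heads are G4, C4, F3: the pattern moves down a 5th.
From G4 to C4: down a 5th.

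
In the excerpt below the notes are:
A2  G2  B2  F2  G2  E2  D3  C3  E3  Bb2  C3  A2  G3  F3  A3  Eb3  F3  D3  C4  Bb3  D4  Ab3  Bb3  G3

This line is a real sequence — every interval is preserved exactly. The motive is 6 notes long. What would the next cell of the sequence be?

F4 Eb4 G4 Db4 Eb4 C4

Unit = 6 notes; the statements start on A2, D3, G3, C4, moving up a 4th each time.
So cell 5 is F4 Eb4 G4 Db4 Eb4 C4.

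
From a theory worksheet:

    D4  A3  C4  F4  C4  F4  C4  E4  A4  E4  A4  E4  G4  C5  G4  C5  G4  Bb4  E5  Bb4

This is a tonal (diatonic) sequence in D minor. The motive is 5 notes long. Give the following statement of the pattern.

The 5-note cells begin on D4, F4, A4, C5 — each up a 3rd from the last.
From E5 the diatonic shape gives E5 Bb4 D5 G5 D5.

E5 Bb4 D5 G5 D5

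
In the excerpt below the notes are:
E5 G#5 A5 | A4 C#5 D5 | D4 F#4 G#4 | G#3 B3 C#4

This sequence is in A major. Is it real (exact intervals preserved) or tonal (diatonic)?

tonal

Every note is diatonic to A major.
Cell 1 has +1 semitones from note 2 to 3, but cell 3 has +2 — the interval quality changes while the contour stays the same, which is the hallmark of a tonal sequence.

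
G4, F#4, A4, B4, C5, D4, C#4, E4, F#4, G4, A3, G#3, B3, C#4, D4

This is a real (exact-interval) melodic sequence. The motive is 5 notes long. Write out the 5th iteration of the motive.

With a 5-note motive the entries are G4, D4, A3, each down a 4th from the previous.
Extending down a 4th: E3 → B2.
So cell 5 is B2 A#2 C#3 D#3 E3.

B2 A#2 C#3 D#3 E3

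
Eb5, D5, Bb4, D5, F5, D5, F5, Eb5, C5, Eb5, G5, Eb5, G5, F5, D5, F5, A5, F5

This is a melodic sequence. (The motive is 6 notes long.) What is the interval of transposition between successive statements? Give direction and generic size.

up a 2nd

Taking 6-note groups, the heads are Eb5, F5, G5: the pattern moves up a 2nd.
Eb5 to F5 is up a 2nd.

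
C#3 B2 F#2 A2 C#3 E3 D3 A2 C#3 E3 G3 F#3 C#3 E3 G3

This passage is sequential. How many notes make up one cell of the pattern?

15 notes total. Splitting into 3 groups of 5:
C#3 B2 F#2 A2 C#3 | E3 D3 A2 C#3 E3 | G3 F#3 C#3 E3 G3
Every group is a transposition up a 3rd of the one before; no shorter unit works.

5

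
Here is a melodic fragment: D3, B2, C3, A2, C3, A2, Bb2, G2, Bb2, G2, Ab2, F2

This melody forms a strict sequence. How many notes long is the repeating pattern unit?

There are 12 notes; a 4-note unit gives 3 cells:
D3 B2 C3 A2 | C3 A2 Bb2 G2 | Bb2 G2 Ab2 F2
Each cell is the previous one down a 2nd — so the unit is 4 notes.

4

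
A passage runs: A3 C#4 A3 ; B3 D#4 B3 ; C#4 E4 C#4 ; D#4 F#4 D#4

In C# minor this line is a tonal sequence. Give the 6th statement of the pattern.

F#4 A4 F#4

Unit = 3 notes; the statements start on A3, B3, C#4, D#4, moving up a 2nd each time.
Extending up a 2nd: E4 → F#4.
So cell 6 is F#4 A4 F#4.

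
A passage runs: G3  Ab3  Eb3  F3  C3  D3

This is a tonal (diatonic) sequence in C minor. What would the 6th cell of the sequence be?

D2 Eb2

With a 2-note motive the entries are G3, Eb3, C3, each down a 3rd from the previous.
Continuing the starts: Ab2 → F2 → D2.
Statement 6 starts on D2 and keeps the same diatonic contour: D2 Eb2.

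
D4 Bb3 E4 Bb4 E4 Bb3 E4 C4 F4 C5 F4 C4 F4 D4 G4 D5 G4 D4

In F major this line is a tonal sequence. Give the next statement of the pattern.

With a 6-note motive the entries are D4, E4, F4, each up a 2nd from the previous.
From G4 the diatonic shape gives G4 E4 A4 E5 A4 E4.

G4 E4 A4 E5 A4 E4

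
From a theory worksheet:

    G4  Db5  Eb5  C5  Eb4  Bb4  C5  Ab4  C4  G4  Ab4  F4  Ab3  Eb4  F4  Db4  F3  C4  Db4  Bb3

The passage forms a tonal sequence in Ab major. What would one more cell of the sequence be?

Unit = 4 notes; the statements start on G4, Eb4, C4, Ab3, F3, moving down a 3rd each time.
Statement 6 starts on Db3 and keeps the same diatonic contour: Db3 Ab3 Bb3 G3.

Db3 Ab3 Bb3 G3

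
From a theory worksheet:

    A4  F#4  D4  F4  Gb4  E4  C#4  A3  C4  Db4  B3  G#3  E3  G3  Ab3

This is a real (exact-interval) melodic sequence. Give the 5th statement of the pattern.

C#3 A#2 F#2 A2 Bb2

Unit = 5 notes; the statements start on A4, E4, B3, moving down a 4th each time.
Continuing the starts: F#3 → C#3.
So cell 5 is C#3 A#2 F#2 A2 Bb2.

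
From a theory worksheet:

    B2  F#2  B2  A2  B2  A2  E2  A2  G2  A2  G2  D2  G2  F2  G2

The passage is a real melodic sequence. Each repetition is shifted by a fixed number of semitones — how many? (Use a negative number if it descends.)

-2

The 5-note cells begin on B2, A2, G2 — each down a 2nd from the last.
B2→A2 is 45 − 47 = -2 semitones.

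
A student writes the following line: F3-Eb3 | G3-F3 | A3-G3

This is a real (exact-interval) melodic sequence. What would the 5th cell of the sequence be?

C#4 B3

The 2-note cells begin on F3, G3, A3 — each up a 2nd from the last.
Extending up a 2nd: B3 → C#4.
Statement 5 starts on C#4 and keeps the same exact contour: C#4 B3.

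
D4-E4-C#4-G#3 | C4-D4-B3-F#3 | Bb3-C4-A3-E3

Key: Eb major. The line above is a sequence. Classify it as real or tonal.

Each cell has the same semitone pattern (2, -3, -5) — intervals are preserved exactly.
And E4 lies outside Eb major, so the sequence is real rather than tonal.

real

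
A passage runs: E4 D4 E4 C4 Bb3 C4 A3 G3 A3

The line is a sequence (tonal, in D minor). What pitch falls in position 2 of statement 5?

Grouping in 3s, the 2nd note of each cell is D4, Bb3, G3.
Each moves down a 3rd. Continuing: E3 → C3.

C3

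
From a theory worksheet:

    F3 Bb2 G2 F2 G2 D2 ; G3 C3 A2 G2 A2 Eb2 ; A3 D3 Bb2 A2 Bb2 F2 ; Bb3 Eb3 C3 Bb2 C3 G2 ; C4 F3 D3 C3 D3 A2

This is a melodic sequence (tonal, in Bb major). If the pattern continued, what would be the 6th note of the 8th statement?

D3

Grouping in 6s, the 6th note of each cell is D2, Eb2, F2, G2, A2.
Extending up a 2nd: Bb2 → C3 → D3.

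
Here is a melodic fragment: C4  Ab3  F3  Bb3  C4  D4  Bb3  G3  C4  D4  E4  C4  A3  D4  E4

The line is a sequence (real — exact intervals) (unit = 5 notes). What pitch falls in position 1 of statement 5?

The unit is 5 notes. Position-1 pitches of the 3 shown cells: C4, D4, E4.
Carrying that up a 2nd forward: F#4 → G#4.

G#4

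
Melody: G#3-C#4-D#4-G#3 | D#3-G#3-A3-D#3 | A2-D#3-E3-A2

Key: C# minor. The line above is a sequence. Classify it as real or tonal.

Every note is diatonic to C# minor.
Cell 1 has +2 semitones from note 2 to 3, but cell 2 has +1 — the interval quality changes while the contour stays the same, which is the hallmark of a tonal sequence.

tonal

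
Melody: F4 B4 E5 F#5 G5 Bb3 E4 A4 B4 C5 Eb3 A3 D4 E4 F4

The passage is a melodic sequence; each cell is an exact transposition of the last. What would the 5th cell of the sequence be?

Db2 G2 C3 D3 Eb3

Taking 5-note groups, the heads are F4, Bb3, Eb3: the pattern moves down a 5th.
Continuing the starts: Ab2 → Db2.
From Db2 the exact shape gives Db2 G2 C3 D3 Eb3.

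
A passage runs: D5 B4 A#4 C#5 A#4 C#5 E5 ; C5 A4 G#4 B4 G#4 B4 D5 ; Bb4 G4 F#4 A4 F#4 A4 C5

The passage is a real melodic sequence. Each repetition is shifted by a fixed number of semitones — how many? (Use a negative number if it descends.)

The 7-note cells begin on D5, C5, Bb4 — each down a 2nd from the last.
D5 to C5 spans -2 semitones.

-2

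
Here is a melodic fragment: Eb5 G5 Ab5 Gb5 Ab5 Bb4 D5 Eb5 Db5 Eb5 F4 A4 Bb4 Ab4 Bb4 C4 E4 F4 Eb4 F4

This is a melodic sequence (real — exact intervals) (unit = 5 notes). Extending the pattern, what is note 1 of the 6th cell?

D3

The unit is 5 notes. Position-1 pitches of the 4 shown cells: Eb5, Bb4, F4, C4.
Carrying that down a 4th forward: G3 → D3.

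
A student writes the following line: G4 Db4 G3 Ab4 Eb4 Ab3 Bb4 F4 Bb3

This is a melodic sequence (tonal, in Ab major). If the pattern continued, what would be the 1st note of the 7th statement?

F5

Grouping in 3s, the 1st note of each cell is G4, Ab4, Bb4.
Each moves up a 2nd. Continuing: C5 → Db5 → Eb5 → F5.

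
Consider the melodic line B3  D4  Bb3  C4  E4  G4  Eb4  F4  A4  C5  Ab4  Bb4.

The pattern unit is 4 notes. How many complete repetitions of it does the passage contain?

3

12 notes in groups of 4 gives 12/4 = 3 statements.
Starts: B3, E4, A4 — each up a 4th.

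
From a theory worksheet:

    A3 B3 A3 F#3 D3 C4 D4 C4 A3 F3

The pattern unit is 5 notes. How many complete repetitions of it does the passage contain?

10 notes in groups of 5 gives 10/5 = 2 statements.
Starts: A3, C4 — each up a 3rd.

2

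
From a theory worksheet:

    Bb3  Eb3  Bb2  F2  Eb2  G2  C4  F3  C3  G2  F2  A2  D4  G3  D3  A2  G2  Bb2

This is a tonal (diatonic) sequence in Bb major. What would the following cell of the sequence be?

Taking 6-note groups, the heads are Bb3, C4, D4: the pattern moves up a 2nd.
Statement 4 starts on Eb4 and keeps the same diatonic contour: Eb4 A3 Eb3 Bb2 A2 C3.

Eb4 A3 Eb3 Bb2 A2 C3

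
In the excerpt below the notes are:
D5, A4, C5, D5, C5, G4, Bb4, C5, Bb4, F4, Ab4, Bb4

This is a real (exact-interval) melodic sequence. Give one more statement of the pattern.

Ab4 Eb4 Gb4 Ab4

Unit = 4 notes; the statements start on D5, C5, Bb4, moving down a 2nd each time.
From Ab4 the exact shape gives Ab4 Eb4 Gb4 Ab4.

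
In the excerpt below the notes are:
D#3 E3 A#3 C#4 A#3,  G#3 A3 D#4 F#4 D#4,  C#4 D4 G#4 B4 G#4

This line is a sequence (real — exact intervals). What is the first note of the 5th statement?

B4

The 5-note cells begin on D#3, G#3, C#4 — each up a 4th from the last.
Extending the heads up a 4th: F#4 → B4.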